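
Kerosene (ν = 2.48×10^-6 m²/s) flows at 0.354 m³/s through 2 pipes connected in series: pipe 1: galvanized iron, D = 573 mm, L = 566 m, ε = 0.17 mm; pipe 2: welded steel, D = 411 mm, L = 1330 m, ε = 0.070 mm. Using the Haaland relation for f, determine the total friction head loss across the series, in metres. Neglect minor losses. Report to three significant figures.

Pipe 1: V = 1.373 m/s, Re = 3.17×10^5, ε/D = 2.97×10^-4, f = 0.01670, h_1 = f(L/D)V²/2g = 1.584 m
Pipe 2: V = 2.668 m/s, Re = 4.42×10^5, ε/D = 1.70×10^-4, f = 0.01518, h_2 = f(L/D)V²/2g = 17.82 m
Series → Q common, losses add: H = Σh = 19.41 m

H ≈ 19.4 m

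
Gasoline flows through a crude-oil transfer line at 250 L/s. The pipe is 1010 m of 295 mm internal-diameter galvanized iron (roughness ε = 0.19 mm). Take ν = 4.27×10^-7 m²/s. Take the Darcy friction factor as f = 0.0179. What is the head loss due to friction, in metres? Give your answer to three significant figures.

V = 4Q/(πD²) = 4·0.250/(π·0.295²) = 3.658 m/s
h_f = f(L/D)V²/(2g) = 0.01790·(1010/0.295)·3.658²/(2·9.81) = 41.79 m

h_f ≈ 41.8 m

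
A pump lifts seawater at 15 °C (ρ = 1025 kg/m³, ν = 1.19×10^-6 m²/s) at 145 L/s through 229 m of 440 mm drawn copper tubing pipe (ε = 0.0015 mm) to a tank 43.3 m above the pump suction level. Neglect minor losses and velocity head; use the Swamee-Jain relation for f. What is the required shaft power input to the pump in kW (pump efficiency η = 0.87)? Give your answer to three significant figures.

P_shaft ≈ 73.1 kW

V = 4Q/(πD²) = 0.9536 m/s; Re = 3.53×10^5; ε/D = 3.41×10^-6; f = 0.01399
h_f = f(L/D)V²/2g = 0.3375 m
Total head H = z + h_f = 43.3 + 0.3375 = 43.64 m
P_hyd = ρgQH = 1025·9.81·0.145·43.64 = 63.62 kW
P_shaft = P_hyd/η = 63.62/0.87 = 73.13 kW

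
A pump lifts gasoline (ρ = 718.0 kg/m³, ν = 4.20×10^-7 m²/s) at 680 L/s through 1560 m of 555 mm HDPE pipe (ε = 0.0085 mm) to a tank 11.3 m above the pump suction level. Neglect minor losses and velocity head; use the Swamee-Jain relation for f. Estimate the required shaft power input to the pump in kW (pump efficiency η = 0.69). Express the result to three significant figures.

P_shaft ≈ 159 kW

V = 4Q/(πD²) = 2.811 m/s; Re = 3.71×10^6; ε/D = 1.53×10^-5; f = 0.01019
h_f = f(L/D)V²/2g = 11.54 m
Total head H = z + h_f = 11.3 + 11.54 = 22.84 m
P_hyd = ρgQH = 718.0·9.81·0.680·22.84 = 109.4 kW
P_shaft = P_hyd/η = 109.4/0.69 = 158.5 kW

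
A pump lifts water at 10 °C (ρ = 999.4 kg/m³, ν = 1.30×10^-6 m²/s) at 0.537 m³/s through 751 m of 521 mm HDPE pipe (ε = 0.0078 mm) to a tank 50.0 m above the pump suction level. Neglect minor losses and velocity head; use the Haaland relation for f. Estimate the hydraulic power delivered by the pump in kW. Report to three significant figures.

P_hyd ≈ 292 kW

V = 4Q/(πD²) = 2.519 m/s; Re = 1.01×10^6; ε/D = 1.50×10^-5; f = 0.01185
h_f = f(L/D)V²/2g = 5.522 m
Total head H = z + h_f = 50.0 + 5.522 = 55.52 m
P_hyd = ρgQH = 999.4·9.81·0.537·55.52 = 292.3 kW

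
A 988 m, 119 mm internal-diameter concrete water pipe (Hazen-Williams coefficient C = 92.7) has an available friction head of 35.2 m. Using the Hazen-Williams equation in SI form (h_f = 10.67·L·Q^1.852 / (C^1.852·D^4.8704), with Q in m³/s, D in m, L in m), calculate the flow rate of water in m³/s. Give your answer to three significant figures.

Rearranging: Q = [h_f·C^1.852·D^4.8704 / (10.67·L)]^(1/1.852)
Q = [35.2·92.7^1.852·0.119^4.8704 / (10.67·988)]^0.540 = 0.01581 m³/s

Q ≈ 0.0158 m³/s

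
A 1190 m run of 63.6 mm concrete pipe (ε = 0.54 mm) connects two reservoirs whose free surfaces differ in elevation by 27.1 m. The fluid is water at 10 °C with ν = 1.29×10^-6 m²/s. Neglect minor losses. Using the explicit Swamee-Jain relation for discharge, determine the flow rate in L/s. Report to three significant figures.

Q ≈ 2.77 L/s

Swamee-Jain (Type II): Q = -0.965·√(gD⁵h_f/L)·ln[ε/(3.7D) + √(3.17ν²L/(gD³h_f))]
√(gD⁵h_f/L) = √(9.81·0.0636⁵·27.1/1190) = 4.822×10^-4
ε/(3.7D) = 0.00229; √(3.17ν²L/(gD³h_f)) = 3.03×10^-4
Q = -0.965·4.822×10^-4·ln(0.002598) = 0.002770 m³/s
Check: V = 0.872 m/s, Re = 4.30×10^4, f = 0.03781, h_f = 27.4 m ≈ 27.1 m ✓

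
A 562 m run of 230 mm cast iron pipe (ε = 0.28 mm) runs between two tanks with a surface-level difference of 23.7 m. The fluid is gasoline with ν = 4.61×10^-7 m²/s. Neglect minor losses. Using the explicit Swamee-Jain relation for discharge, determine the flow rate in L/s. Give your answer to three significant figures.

Swamee-Jain (Type II): Q = -0.965·√(gD⁵h_f/L)·ln[ε/(3.7D) + √(3.17ν²L/(gD³h_f))]
√(gD⁵h_f/L) = √(9.81·0.230⁵·23.7/562) = 0.01632
ε/(3.7D) = 3.29×10^-4; √(3.17ν²L/(gD³h_f)) = 1.16×10^-5
Q = -0.965·0.01632·ln(3.406×10^-4) = 0.1257 m³/s
Check: V = 3.03 m/s, Re = 1.51×10^6, f = 0.02085, h_f = 23.8 m ≈ 23.7 m ✓

Q ≈ 126 L/s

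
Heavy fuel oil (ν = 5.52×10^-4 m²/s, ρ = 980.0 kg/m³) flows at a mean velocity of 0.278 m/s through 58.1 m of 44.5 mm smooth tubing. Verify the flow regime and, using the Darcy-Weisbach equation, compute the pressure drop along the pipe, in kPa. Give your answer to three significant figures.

Re = VD/ν = 0.278·0.04450/5.52×10^-4 = 22.4 → laminar (Re < 2300)
f = 64/Re = 2.856
h_f = f(L/D)V²/(2g) = 2.856·(58.1/0.04450)·0.278²/(2·9.81) = 14.69 m
Δp = ρg·h_f = 980.0·9.81·14.69 = 141.2 kPa

Δp ≈ 141 kPa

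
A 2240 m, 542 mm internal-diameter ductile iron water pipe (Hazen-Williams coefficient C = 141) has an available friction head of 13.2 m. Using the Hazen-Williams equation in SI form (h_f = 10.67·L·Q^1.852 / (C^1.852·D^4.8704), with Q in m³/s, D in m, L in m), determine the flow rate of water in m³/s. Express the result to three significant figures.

Rearranging: Q = [h_f·C^1.852·D^4.8704 / (10.67·L)]^(1/1.852)
Q = [13.2·141^1.852·0.542^4.8704 / (10.67·2240)]^0.540 = 0.4905 m³/s

Q ≈ 0.490 m³/s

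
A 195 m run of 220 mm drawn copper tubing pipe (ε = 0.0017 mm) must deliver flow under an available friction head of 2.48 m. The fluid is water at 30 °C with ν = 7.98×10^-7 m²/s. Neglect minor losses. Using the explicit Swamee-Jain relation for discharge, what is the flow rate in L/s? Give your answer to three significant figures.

Swamee-Jain (Type II): Q = -0.965·√(gD⁵h_f/L)·ln[ε/(3.7D) + √(3.17ν²L/(gD³h_f))]
√(gD⁵h_f/L) = √(9.81·0.220⁵·2.48/195) = 0.008019
ε/(3.7D) = 2.09×10^-6; √(3.17ν²L/(gD³h_f)) = 3.90×10^-5
Q = -0.965·0.008019·ln(4.107×10^-5) = 0.07816 m³/s
Check: V = 2.06 m/s, Re = 5.67×10^5, f = 0.01294, h_f = 2.47 m ≈ 2.48 m ✓

Q ≈ 78.2 L/s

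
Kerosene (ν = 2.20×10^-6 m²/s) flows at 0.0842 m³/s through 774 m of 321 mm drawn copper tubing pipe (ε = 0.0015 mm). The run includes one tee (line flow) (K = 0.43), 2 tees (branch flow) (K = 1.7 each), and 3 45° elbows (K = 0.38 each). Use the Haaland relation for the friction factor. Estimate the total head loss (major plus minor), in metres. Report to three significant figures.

V = 4Q/(πD²) = 1.040 m/s; V²/2g = 0.05517 m
Re = 1.52×10^5, ε/D = 4.67×10^-6 → f = 0.01639 (Haaland)
Major: h_f = f(L/D)·V²/2g = 0.01639·2411·0.05517 = 2.180 m
Minor: ΣK = 4.97; h_m = ΣK·V²/2g = 0.2742 m
Total H_L = 2.180 + 0.2742 = 2.454 m

H_L ≈ 2.45 m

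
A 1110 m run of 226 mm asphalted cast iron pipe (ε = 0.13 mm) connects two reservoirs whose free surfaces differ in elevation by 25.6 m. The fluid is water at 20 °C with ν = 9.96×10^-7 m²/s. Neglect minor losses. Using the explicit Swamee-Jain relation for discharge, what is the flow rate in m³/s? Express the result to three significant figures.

Q ≈ 0.0955 m³/s

Swamee-Jain (Type II): Q = -0.965·√(gD⁵h_f/L)·ln[ε/(3.7D) + √(3.17ν²L/(gD³h_f))]
√(gD⁵h_f/L) = √(9.81·0.226⁵·25.6/1110) = 0.01155
ε/(3.7D) = 1.55×10^-4; √(3.17ν²L/(gD³h_f)) = 3.47×10^-5
Q = -0.965·0.01155·ln(1.902×10^-4) = 0.09549 m³/s
Check: V = 2.38 m/s, Re = 5.40×10^5, f = 0.01817, h_f = 25.8 m ≈ 25.6 m ✓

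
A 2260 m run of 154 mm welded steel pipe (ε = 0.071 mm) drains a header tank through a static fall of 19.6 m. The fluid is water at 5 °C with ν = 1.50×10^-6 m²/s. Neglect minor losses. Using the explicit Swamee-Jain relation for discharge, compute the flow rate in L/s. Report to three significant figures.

Q ≈ 21.5 L/s

Swamee-Jain (Type II): Q = -0.965·√(gD⁵h_f/L)·ln[ε/(3.7D) + √(3.17ν²L/(gD³h_f))]
√(gD⁵h_f/L) = √(9.81·0.154⁵·19.6/2260) = 0.002715
ε/(3.7D) = 1.25×10^-4; √(3.17ν²L/(gD³h_f)) = 1.52×10^-4
Q = -0.965·0.002715·ln(2.761×10^-4) = 0.02147 m³/s
Check: V = 1.15 m/s, Re = 1.18×10^5, f = 0.01982, h_f = 19.7 m ≈ 19.6 m ✓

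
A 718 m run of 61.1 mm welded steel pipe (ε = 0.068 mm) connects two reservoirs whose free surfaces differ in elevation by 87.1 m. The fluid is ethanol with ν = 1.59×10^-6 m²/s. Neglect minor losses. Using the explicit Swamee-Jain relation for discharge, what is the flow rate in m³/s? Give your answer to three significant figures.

Q ≈ 0.00744 m³/s

Swamee-Jain (Type II): Q = -0.965·√(gD⁵h_f/L)·ln[ε/(3.7D) + √(3.17ν²L/(gD³h_f))]
√(gD⁵h_f/L) = √(9.81·0.0611⁵·87.1/718) = 0.001007
ε/(3.7D) = 3.01×10^-4; √(3.17ν²L/(gD³h_f)) = 1.72×10^-4
Q = -0.965·0.001007·ln(4.726×10^-4) = 0.007438 m³/s
Check: V = 2.54 m/s, Re = 9.75×10^4, f = 0.02278, h_f = 87.8 m ≈ 87.1 m ✓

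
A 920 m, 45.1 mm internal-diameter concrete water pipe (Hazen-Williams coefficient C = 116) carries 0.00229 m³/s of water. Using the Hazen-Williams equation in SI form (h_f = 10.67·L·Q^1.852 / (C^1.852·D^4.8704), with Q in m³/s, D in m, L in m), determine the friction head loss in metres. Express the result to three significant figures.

h_f ≈ 68.2 m

h_f = 10.67·920·0.00229^1.852 / (116^1.852·0.0451^4.8704) = 68.19 m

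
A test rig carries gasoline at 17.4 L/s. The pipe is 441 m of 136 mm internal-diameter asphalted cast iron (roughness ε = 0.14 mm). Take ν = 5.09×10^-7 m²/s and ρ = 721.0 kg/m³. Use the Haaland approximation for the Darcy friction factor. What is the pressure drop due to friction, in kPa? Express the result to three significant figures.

Δp ≈ 34.5 kPa

V = 4Q/(πD²) = 4·0.0174/(π·0.136²) = 1.198 m/s
Re = VD/ν = 1.198·0.136/5.09×10^-7 = 3.20×10^5 → turbulent
ε/D = 0.14/136 = 0.00103
Haaland: f = 0.02060
h_f = f(L/D)V²/(2g) = 0.02060·(441/0.136)·1.198²/(2·9.81) = 4.884 m
Δp = ρg·h_f = 721.0·9.81·4.884 = 34.55 kPa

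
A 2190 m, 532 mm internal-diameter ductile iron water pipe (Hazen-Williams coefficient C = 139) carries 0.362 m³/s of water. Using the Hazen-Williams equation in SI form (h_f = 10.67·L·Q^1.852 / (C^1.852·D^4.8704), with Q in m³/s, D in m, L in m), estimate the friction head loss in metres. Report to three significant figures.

h_f ≈ 8.27 m

h_f = 10.67·2190·0.362^1.852 / (139^1.852·0.532^4.8704) = 8.268 m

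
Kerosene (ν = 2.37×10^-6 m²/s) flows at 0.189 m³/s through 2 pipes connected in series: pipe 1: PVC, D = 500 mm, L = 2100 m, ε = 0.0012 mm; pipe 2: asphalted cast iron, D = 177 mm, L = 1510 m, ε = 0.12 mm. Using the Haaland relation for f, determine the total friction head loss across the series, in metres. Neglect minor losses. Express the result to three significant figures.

H ≈ 479 m

Pipe 1: V = 0.9626 m/s, Re = 2.03×10^5, ε/D = 2.40×10^-6, f = 0.01547, h_1 = f(L/D)V²/2g = 3.068 m
Pipe 2: V = 7.681 m/s, Re = 5.74×10^5, ε/D = 6.78×10^-4, f = 0.01854, h_2 = f(L/D)V²/2g = 475.6 m
Series → Q common, losses add: H = Σh = 478.7 m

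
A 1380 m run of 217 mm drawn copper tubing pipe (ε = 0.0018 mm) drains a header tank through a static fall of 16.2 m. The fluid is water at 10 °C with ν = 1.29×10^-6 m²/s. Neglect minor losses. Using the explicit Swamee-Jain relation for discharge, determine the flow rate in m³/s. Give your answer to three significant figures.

Swamee-Jain (Type II): Q = -0.965·√(gD⁵h_f/L)·ln[ε/(3.7D) + √(3.17ν²L/(gD³h_f))]
√(gD⁵h_f/L) = √(9.81·0.217⁵·16.2/1380) = 0.007444
ε/(3.7D) = 2.24×10^-6; √(3.17ν²L/(gD³h_f)) = 6.70×10^-5
Q = -0.965·0.007444·ln(6.920×10^-5) = 0.06881 m³/s
Check: V = 1.86 m/s, Re = 3.13×10^5, f = 0.01436, h_f = 16.1 m ≈ 16.2 m ✓

Q ≈ 0.0688 m³/s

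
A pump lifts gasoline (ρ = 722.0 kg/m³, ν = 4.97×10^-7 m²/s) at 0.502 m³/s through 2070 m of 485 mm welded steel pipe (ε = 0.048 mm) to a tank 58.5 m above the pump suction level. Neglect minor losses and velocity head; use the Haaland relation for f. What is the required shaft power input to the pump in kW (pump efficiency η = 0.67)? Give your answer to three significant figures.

V = 4Q/(πD²) = 2.717 m/s; Re = 2.65×10^6; ε/D = 9.90×10^-5; f = 0.01255
h_f = f(L/D)V²/2g = 20.16 m
Total head H = z + h_f = 58.5 + 20.16 = 78.66 m
P_hyd = ρgQH = 722.0·9.81·0.502·78.66 = 279.7 kW
P_shaft = P_hyd/η = 279.7/0.67 = 417.4 kW

P_shaft ≈ 417 kW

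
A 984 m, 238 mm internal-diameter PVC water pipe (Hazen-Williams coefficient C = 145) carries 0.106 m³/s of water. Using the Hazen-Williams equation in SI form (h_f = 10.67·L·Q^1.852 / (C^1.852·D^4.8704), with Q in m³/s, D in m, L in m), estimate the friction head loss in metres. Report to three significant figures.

h_f = 10.67·984·0.106^1.852 / (145^1.852·0.238^4.8704) = 17.76 m

h_f ≈ 17.8 m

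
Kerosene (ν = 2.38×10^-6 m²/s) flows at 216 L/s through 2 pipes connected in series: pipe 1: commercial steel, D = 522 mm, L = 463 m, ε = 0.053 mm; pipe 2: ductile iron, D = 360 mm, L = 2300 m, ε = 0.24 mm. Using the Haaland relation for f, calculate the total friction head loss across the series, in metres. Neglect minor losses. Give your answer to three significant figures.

H ≈ 28.5 m

Pipe 1: V = 1.009 m/s, Re = 2.21×10^5, ε/D = 1.02×10^-4, f = 0.01594, h_1 = f(L/D)V²/2g = 0.7342 m
Pipe 2: V = 2.122 m/s, Re = 3.21×10^5, ε/D = 6.67×10^-4, f = 0.01891, h_2 = f(L/D)V²/2g = 27.74 m
Series → Q common, losses add: H = Σh = 28.47 m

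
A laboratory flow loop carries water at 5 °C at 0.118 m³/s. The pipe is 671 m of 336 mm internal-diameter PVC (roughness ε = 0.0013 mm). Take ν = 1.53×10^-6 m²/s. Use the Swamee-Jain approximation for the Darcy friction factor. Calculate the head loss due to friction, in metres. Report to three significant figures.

V = 4Q/(πD²) = 4·0.118/(π·0.336²) = 1.331 m/s
Re = VD/ν = 1.331·0.336/1.53×10^-6 = 2.92×10^5 → turbulent
ε/D = 0.0013/336 = 3.87×10^-6
Swamee-Jain: f = 0.01449
h_f = f(L/D)V²/(2g) = 0.01449·(671/0.336)·1.331²/(2·9.81) = 2.612 m

h_f ≈ 2.61 m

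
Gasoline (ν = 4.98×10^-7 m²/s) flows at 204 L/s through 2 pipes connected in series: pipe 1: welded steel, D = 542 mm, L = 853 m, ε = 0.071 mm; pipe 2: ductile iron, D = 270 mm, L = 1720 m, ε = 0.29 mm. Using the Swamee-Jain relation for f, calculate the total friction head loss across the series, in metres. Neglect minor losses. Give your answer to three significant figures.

Pipe 1: V = 0.8842 m/s, Re = 9.62×10^5, ε/D = 1.31×10^-4, f = 0.01398, h_1 = f(L/D)V²/2g = 0.8767 m
Pipe 2: V = 3.563 m/s, Re = 1.93×10^6, ε/D = 0.00107, f = 0.02019, h_2 = f(L/D)V²/2g = 83.23 m
Series → Q common, losses add: H = Σh = 84.11 m

H ≈ 84.1 m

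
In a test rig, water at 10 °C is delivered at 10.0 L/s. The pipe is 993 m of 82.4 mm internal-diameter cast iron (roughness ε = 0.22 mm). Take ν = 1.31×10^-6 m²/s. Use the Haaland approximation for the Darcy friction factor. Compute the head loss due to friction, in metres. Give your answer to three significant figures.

V = 4Q/(πD²) = 4·0.0100/(π·0.0824²) = 1.875 m/s
Re = VD/ν = 1.875·0.0824/1.31×10^-6 = 1.18×10^5 → turbulent
ε/D = 0.22/82.4 = 0.00267
Haaland: f = 0.02646
h_f = f(L/D)V²/(2g) = 0.02646·(993/0.0824)·1.875²/(2·9.81) = 57.14 m

h_f ≈ 57.1 m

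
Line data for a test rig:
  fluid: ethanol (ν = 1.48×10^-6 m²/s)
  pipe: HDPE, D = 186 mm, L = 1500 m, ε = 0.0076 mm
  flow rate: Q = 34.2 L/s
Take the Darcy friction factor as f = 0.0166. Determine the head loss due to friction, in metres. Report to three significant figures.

V = 4Q/(πD²) = 4·0.0342/(π·0.186²) = 1.259 m/s
h_f = f(L/D)V²/(2g) = 0.01660·(1500/0.186)·1.259²/(2·9.81) = 10.81 m

h_f ≈ 10.8 m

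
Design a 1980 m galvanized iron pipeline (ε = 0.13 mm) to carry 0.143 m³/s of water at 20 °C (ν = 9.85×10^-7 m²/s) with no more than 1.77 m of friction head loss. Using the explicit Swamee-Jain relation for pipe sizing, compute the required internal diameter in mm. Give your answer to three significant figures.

D ≈ 507 mm

Swamee-Jain (Type III): D = 0.66·[ε^1.25·(LQ²/(gh_f))^4.75 + ν·Q^9.4·(L/(gh_f))^5.2]^0.04
LQ²/(gh_f) = 2.332; L/(gh_f) = 114.0
Term 1 = ε^1.25·(…)^4.75 = 7.74×10^-4; Term 2 = ν·Q^9.4·(…)^5.2 = 5.62×10^-4
D = 0.66·(7.74×10^-4 + 5.62×10^-4)^0.04 = 0.5065 m = 507 mm
Check: V = 0.710 m/s, Re = 3.65×10^5, f = 0.01644, h_f = 1.65 m ≈ 1.77 m ✓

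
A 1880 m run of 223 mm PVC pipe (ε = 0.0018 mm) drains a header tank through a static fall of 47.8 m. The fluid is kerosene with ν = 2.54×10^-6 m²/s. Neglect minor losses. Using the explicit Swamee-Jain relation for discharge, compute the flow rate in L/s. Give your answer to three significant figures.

Q ≈ 106 L/s

Swamee-Jain (Type II): Q = -0.965·√(gD⁵h_f/L)·ln[ε/(3.7D) + √(3.17ν²L/(gD³h_f))]
√(gD⁵h_f/L) = √(9.81·0.223⁵·47.8/1880) = 0.01173
ε/(3.7D) = 2.18×10^-6; √(3.17ν²L/(gD³h_f)) = 8.60×10^-5
Q = -0.965·0.01173·ln(8.817×10^-5) = 0.1057 m³/s
Check: V = 2.71 m/s, Re = 2.38×10^5, f = 0.01511, h_f = 47.5 m ≈ 47.8 m ✓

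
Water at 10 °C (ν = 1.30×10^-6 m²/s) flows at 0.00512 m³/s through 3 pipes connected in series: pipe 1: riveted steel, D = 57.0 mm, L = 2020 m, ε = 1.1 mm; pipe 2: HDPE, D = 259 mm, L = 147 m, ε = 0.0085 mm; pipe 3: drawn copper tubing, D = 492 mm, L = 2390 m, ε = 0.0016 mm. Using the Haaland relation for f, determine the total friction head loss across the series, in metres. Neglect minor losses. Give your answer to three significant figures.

H ≈ 353 m

Pipe 1: V = 2.006 m/s, Re = 8.80×10^4, ε/D = 0.0193, f = 0.04851, h_1 = f(L/D)V²/2g = 352.8 m
Pipe 2: V = 0.09718 m/s, Re = 1.94×10^4, ε/D = 3.28×10^-5, f = 0.02600, h_2 = f(L/D)V²/2g = 0.007104 m
Pipe 3: V = 0.02693 m/s, Re = 1.02×10^4, ε/D = 3.25×10^-6, f = 0.03073, h_3 = f(L/D)V²/2g = 0.005518 m
Series → Q common, losses add: H = Σh = 352.8 m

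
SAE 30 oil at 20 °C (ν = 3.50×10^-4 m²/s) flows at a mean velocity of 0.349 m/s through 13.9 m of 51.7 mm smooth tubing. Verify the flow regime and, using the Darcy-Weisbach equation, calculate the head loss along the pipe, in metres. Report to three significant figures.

h_f ≈ 2.07 m

Re = VD/ν = 0.349·0.05170/3.50×10^-4 = 51.6 → laminar (Re < 2300)
f = 64/Re = 1.241
h_f = f(L/D)V²/(2g) = 1.241·(13.9/0.05170)·0.349²/(2·9.81) = 2.072 m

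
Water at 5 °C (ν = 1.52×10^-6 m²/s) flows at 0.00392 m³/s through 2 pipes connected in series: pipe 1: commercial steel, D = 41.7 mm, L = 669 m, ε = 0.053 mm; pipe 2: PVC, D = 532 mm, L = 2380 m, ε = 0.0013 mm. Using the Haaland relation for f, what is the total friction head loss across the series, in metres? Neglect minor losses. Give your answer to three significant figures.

Pipe 1: V = 2.870 m/s, Re = 7.87×10^4, ε/D = 0.00127, f = 0.02333, h_1 = f(L/D)V²/2g = 157.2 m
Pipe 2: V = 0.01763 m/s, Re = 6170, ε/D = 2.44×10^-6, f = 0.03543, h_2 = f(L/D)V²/2g = 0.002512 m
Series → Q common, losses add: H = Σh = 157.2 m

H ≈ 157 m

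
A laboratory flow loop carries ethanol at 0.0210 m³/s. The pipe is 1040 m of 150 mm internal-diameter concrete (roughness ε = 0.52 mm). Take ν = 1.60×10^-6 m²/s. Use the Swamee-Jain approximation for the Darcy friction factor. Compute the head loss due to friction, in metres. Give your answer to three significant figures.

h_f ≈ 14.3 m

V = 4Q/(πD²) = 4·0.0210/(π·0.150²) = 1.188 m/s
Re = VD/ν = 1.188·0.150/1.60×10^-6 = 1.11×10^5 → turbulent
ε/D = 0.52/150 = 0.00347
Swamee-Jain: f = 0.02857
h_f = f(L/D)V²/(2g) = 0.02857·(1040/0.150)·1.188²/(2·9.81) = 14.26 m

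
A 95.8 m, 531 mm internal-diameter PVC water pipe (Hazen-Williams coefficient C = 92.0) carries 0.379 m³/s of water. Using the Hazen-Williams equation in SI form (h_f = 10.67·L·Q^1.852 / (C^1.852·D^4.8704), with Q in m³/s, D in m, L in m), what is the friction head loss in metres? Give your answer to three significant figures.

h_f = 10.67·95.8·0.379^1.852 / (92.0^1.852·0.531^4.8704) = 0.8534 m

h_f ≈ 0.853 m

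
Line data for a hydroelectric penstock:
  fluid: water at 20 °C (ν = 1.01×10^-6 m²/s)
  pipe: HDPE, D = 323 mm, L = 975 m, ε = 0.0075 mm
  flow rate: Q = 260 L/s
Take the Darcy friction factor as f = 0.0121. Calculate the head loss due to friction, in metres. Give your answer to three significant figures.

h_f ≈ 18.7 m

V = 4Q/(πD²) = 4·0.260/(π·0.323²) = 3.173 m/s
h_f = f(L/D)V²/(2g) = 0.01210·(975/0.323)·3.173²/(2·9.81) = 18.74 m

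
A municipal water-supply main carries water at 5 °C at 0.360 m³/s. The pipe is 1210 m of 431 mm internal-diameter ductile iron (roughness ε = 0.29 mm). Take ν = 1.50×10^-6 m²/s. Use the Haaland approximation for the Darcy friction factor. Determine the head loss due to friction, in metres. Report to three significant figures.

V = 4Q/(πD²) = 4·0.360/(π·0.431²) = 2.468 m/s
Re = VD/ν = 2.468·0.431/1.50×10^-6 = 7.09×10^5 → turbulent
ε/D = 0.29/431 = 6.73×10^-4
Haaland: f = 0.01840
h_f = f(L/D)V²/(2g) = 0.01840·(1210/0.431)·2.468²/(2·9.81) = 16.03 m

h_f ≈ 16.0 m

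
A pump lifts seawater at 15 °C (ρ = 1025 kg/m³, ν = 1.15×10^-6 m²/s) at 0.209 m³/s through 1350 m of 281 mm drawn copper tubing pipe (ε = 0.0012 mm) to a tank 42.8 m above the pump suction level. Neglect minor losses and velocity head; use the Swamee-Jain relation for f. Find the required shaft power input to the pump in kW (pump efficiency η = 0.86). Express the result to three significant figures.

V = 4Q/(πD²) = 3.370 m/s; Re = 8.23×10^5; ε/D = 4.27×10^-6; f = 0.01209
h_f = f(L/D)V²/2g = 33.63 m
Total head H = z + h_f = 42.8 + 33.63 = 76.43 m
P_hyd = ρgQH = 1025·9.81·0.209·76.43 = 160.6 kW
P_shaft = P_hyd/η = 160.6/0.86 = 186.8 kW

P_shaft ≈ 187 kW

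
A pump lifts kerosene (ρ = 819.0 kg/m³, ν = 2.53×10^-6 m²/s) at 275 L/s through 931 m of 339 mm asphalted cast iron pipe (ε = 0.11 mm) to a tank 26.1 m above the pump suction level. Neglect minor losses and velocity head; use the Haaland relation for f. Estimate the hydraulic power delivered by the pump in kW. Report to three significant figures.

V = 4Q/(πD²) = 3.047 m/s; Re = 4.08×10^5; ε/D = 3.24×10^-4; f = 0.01657
h_f = f(L/D)V²/2g = 21.53 m
Total head H = z + h_f = 26.1 + 21.53 = 47.63 m
P_hyd = ρgQH = 819.0·9.81·0.275·47.63 = 105.2 kW

P_hyd ≈ 105 kW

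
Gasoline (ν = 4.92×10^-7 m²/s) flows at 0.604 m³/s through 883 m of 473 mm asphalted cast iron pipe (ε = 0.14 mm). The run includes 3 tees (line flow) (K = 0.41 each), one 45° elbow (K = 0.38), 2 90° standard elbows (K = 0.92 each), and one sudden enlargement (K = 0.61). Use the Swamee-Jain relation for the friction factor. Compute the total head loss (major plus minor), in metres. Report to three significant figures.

V = 4Q/(πD²) = 3.437 m/s; V²/2g = 0.6022 m
Re = 3.30×10^6, ε/D = 2.96×10^-4 → f = 0.01519 (Swamee-Jain)
Major: h_f = f(L/D)·V²/2g = 0.01519·1867·0.6022 = 17.08 m
Minor: ΣK = 4.06; h_m = ΣK·V²/2g = 2.445 m
Total H_L = 17.08 + 2.445 = 19.52 m

H_L ≈ 19.5 m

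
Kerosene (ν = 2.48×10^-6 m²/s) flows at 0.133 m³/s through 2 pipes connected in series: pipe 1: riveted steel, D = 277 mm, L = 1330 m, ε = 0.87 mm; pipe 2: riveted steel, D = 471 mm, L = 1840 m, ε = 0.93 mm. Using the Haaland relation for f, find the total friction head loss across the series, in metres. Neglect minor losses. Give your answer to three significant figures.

Pipe 1: V = 2.207 m/s, Re = 2.47×10^5, ε/D = 0.00314, f = 0.02703, h_1 = f(L/D)V²/2g = 32.22 m
Pipe 2: V = 0.7633 m/s, Re = 1.45×10^5, ε/D = 0.00197, f = 0.02446, h_2 = f(L/D)V²/2g = 2.838 m
Series → Q common, losses add: H = Σh = 35.06 m

H ≈ 35.1 m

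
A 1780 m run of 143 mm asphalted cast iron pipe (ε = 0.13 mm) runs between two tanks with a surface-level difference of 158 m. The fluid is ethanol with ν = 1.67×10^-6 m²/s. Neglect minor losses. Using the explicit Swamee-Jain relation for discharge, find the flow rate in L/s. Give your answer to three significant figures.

Q ≈ 56.4 L/s

Swamee-Jain (Type II): Q = -0.965·√(gD⁵h_f/L)·ln[ε/(3.7D) + √(3.17ν²L/(gD³h_f))]
√(gD⁵h_f/L) = √(9.81·0.143⁵·158/1780) = 0.007216
ε/(3.7D) = 2.46×10^-4; √(3.17ν²L/(gD³h_f)) = 5.89×10^-5
Q = -0.965·0.007216·ln(3.046×10^-4) = 0.05638 m³/s
Check: V = 3.51 m/s, Re = 3.01×10^5, f = 0.02036, h_f = 159 m ≈ 158 m ✓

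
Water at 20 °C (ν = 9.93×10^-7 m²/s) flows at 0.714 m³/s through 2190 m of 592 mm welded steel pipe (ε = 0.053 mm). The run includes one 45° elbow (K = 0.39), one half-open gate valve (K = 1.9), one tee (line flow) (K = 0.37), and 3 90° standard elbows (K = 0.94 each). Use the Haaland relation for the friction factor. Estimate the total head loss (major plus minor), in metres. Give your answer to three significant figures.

V = 4Q/(πD²) = 2.594 m/s; V²/2g = 0.3430 m
Re = 1.55×10^6, ε/D = 8.95×10^-5 → f = 0.01274 (Haaland)
Major: h_f = f(L/D)·V²/2g = 0.01274·3699·0.3430 = 16.17 m
Minor: ΣK = 5.48; h_m = ΣK·V²/2g = 1.879 m
Total H_L = 16.17 + 1.879 = 18.04 m

H_L ≈ 18.0 m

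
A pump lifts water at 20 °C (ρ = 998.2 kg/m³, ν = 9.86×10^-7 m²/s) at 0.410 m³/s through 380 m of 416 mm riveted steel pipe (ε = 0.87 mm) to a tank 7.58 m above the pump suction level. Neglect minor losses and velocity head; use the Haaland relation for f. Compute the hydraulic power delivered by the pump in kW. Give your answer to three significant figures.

V = 4Q/(πD²) = 3.017 m/s; Re = 1.27×10^6; ε/D = 0.00209; f = 0.02387
h_f = f(L/D)V²/2g = 10.11 m
Total head H = z + h_f = 7.58 + 10.11 = 17.69 m
P_hyd = ρgQH = 998.2·9.81·0.410·17.69 = 71.04 kW

P_hyd ≈ 71.0 kW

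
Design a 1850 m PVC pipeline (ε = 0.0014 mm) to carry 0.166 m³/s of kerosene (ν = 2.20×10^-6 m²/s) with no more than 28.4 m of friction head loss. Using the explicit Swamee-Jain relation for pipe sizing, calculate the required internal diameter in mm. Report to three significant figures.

D ≈ 296 mm

Swamee-Jain (Type III): D = 0.66·[ε^1.25·(LQ²/(gh_f))^4.75 + ν·Q^9.4·(L/(gh_f))^5.2]^0.04
LQ²/(gh_f) = 0.1830; L/(gh_f) = 6.640
Term 1 = ε^1.25·(…)^4.75 = 1.51×10^-11; Term 2 = ν·Q^9.4·(…)^5.2 = 1.94×10^-9
D = 0.66·(1.51×10^-11 + 1.94×10^-9)^0.04 = 0.2959 m = 296 mm
Check: V = 2.41 m/s, Re = 3.25×10^5, f = 0.01422, h_f = 26.4 m ≈ 28.4 m ✓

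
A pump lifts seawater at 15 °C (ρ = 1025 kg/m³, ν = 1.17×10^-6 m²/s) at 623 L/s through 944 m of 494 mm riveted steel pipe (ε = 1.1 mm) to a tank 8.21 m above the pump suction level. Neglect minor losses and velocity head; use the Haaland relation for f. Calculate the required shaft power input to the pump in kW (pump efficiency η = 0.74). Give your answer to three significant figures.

P_shaft ≈ 281 kW

V = 4Q/(πD²) = 3.250 m/s; Re = 1.37×10^6; ε/D = 0.00223; f = 0.02426
h_f = f(L/D)V²/2g = 24.97 m
Total head H = z + h_f = 8.21 + 24.97 = 33.18 m
P_hyd = ρgQH = 1025·9.81·0.623·33.18 = 207.8 kW
P_shaft = P_hyd/η = 207.8/0.74 = 280.9 kW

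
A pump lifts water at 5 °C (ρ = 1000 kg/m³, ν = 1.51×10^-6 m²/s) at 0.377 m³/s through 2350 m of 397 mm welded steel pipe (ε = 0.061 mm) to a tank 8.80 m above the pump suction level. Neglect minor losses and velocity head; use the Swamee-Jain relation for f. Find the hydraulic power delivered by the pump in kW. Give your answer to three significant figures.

V = 4Q/(πD²) = 3.046 m/s; Re = 8.01×10^5; ε/D = 1.54×10^-4; f = 0.01446
h_f = f(L/D)V²/2g = 40.46 m
Total head H = z + h_f = 8.80 + 40.46 = 49.26 m
P_hyd = ρgQH = 1000·9.81·0.377·49.26 = 182.2 kW

P_hyd ≈ 182 kW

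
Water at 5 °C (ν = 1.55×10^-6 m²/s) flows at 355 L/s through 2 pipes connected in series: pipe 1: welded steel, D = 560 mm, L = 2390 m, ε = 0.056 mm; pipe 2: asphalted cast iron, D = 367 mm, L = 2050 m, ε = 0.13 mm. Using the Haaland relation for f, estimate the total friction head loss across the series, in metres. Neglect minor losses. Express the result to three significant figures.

H ≈ 58.4 m

Pipe 1: V = 1.441 m/s, Re = 5.21×10^5, ε/D = 1.00×10^-4, f = 0.01420, h_1 = f(L/D)V²/2g = 6.416 m
Pipe 2: V = 3.356 m/s, Re = 7.95×10^5, ε/D = 3.54×10^-4, f = 0.01621, h_2 = f(L/D)V²/2g = 51.97 m
Series → Q common, losses add: H = Σh = 58.38 m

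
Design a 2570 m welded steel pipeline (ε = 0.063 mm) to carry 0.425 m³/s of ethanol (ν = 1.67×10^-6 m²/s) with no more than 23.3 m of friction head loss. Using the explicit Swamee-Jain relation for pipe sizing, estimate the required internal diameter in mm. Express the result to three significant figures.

Swamee-Jain (Type III): D = 0.66·[ε^1.25·(LQ²/(gh_f))^4.75 + ν·Q^9.4·(L/(gh_f))^5.2]^0.04
LQ²/(gh_f) = 2.031; L/(gh_f) = 11.24
Term 1 = ε^1.25·(…)^4.75 = 1.62×10^-4; Term 2 = ν·Q^9.4·(…)^5.2 = 1.56×10^-4
D = 0.66·(1.62×10^-4 + 1.56×10^-4)^0.04 = 0.4783 m = 478 mm
Check: V = 2.37 m/s, Re = 6.77×10^5, f = 0.01440, h_f = 22.1 m ≈ 23.3 m ✓

D ≈ 478 mm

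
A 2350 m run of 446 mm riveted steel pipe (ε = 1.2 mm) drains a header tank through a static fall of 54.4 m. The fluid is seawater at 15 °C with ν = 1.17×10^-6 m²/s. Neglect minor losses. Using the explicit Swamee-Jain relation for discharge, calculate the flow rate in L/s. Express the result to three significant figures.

Q ≈ 440 L/s

Swamee-Jain (Type II): Q = -0.965·√(gD⁵h_f/L)·ln[ε/(3.7D) + √(3.17ν²L/(gD³h_f))]
√(gD⁵h_f/L) = √(9.81·0.446⁵·54.4/2350) = 0.06330
ε/(3.7D) = 7.27×10^-4; √(3.17ν²L/(gD³h_f)) = 1.47×10^-5
Q = -0.965·0.06330·ln(7.419×10^-4) = 0.4402 m³/s
Check: V = 2.82 m/s, Re = 1.07×10^6, f = 0.02559, h_f = 54.6 m ≈ 54.4 m ✓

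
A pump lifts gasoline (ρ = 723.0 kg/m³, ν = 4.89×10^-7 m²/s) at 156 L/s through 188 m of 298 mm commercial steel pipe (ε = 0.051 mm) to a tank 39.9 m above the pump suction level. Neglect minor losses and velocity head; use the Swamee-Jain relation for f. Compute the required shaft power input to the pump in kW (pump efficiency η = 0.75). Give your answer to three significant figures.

V = 4Q/(πD²) = 2.237 m/s; Re = 1.36×10^6; ε/D = 1.71×10^-4; f = 0.01419
h_f = f(L/D)V²/2g = 2.283 m
Total head H = z + h_f = 39.9 + 2.283 = 42.18 m
P_hyd = ρgQH = 723.0·9.81·0.156·42.18 = 46.67 kW
P_shaft = P_hyd/η = 46.67/0.75 = 62.23 kW

P_shaft ≈ 62.2 kW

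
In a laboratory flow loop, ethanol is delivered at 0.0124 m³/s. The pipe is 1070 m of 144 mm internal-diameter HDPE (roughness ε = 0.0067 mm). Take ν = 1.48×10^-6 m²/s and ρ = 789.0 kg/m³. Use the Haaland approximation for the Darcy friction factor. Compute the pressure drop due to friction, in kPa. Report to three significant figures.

Δp ≈ 32.5 kPa

V = 4Q/(πD²) = 4·0.0124/(π·0.144²) = 0.7614 m/s
Re = VD/ν = 0.7614·0.144/1.48×10^-6 = 7.41×10^4 → turbulent
ε/D = 0.0067/144 = 4.65×10^-5
Haaland: f = 0.01915
h_f = f(L/D)V²/(2g) = 0.01915·(1070/0.144)·0.7614²/(2·9.81) = 4.205 m
Δp = ρg·h_f = 789.0·9.81·4.205 = 32.55 kPa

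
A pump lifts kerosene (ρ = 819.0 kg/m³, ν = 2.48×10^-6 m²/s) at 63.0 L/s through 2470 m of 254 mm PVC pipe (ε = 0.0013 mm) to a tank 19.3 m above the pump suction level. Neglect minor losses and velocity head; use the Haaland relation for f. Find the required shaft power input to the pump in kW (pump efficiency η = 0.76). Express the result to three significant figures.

P_shaft ≈ 21.5 kW

V = 4Q/(πD²) = 1.243 m/s; Re = 1.27×10^5; ε/D = 5.12×10^-6; f = 0.01698
h_f = f(L/D)V²/2g = 13.01 m
Total head H = z + h_f = 19.3 + 13.01 = 32.31 m
P_hyd = ρgQH = 819.0·9.81·0.0630·32.31 = 16.35 kW
P_shaft = P_hyd/η = 16.35/0.76 = 21.52 kW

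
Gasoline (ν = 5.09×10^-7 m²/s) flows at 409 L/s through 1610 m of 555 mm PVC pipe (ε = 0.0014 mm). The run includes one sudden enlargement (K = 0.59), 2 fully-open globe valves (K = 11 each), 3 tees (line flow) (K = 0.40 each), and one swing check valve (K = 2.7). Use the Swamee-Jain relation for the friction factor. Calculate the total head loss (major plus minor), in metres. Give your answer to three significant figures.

V = 4Q/(πD²) = 1.691 m/s; V²/2g = 0.1457 m
Re = 1.84×10^6, ε/D = 2.52×10^-6 → f = 0.01059 (Swamee-Jain)
Major: h_f = f(L/D)·V²/2g = 0.01059·2901·0.1457 = 4.476 m
Minor: ΣK = 26.5; h_m = ΣK·V²/2g = 3.859 m
Total H_L = 4.476 + 3.859 = 8.335 m

H_L ≈ 8.34 m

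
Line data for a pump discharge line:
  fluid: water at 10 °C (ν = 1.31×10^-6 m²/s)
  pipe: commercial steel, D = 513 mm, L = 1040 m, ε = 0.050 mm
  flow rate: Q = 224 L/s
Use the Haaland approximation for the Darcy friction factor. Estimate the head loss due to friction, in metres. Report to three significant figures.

V = 4Q/(πD²) = 4·0.224/(π·0.513²) = 1.084 m/s
Re = VD/ν = 1.084·0.513/1.31×10^-6 = 4.24×10^5 → turbulent
ε/D = 0.050/513 = 9.75×10^-5
Haaland: f = 0.01452
h_f = f(L/D)V²/(2g) = 0.01452·(1040/0.513)·1.084²/(2·9.81) = 1.762 m

h_f ≈ 1.76 m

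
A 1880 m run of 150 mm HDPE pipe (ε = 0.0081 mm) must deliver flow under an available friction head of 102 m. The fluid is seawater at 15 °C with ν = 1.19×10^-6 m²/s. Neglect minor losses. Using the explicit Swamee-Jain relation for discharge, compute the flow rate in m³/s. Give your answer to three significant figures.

Swamee-Jain (Type II): Q = -0.965·√(gD⁵h_f/L)·ln[ε/(3.7D) + √(3.17ν²L/(gD³h_f))]
√(gD⁵h_f/L) = √(9.81·0.150⁵·102/1880) = 0.006357
ε/(3.7D) = 1.46×10^-5; √(3.17ν²L/(gD³h_f)) = 5.00×10^-5
Q = -0.965·0.006357·ln(6.458×10^-5) = 0.05919 m³/s
Check: V = 3.35 m/s, Re = 4.22×10^5, f = 0.01423, h_f = 102 m ≈ 102 m ✓

Q ≈ 0.0592 m³/s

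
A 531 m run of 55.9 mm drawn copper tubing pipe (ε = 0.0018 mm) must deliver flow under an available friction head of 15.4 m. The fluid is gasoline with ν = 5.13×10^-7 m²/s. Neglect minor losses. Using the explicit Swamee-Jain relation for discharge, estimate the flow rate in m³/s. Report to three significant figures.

Q ≈ 0.00338 m³/s

Swamee-Jain (Type II): Q = -0.965·√(gD⁵h_f/L)·ln[ε/(3.7D) + √(3.17ν²L/(gD³h_f))]
√(gD⁵h_f/L) = √(9.81·0.0559⁵·15.4/531) = 3.941×10^-4
ε/(3.7D) = 8.70×10^-6; √(3.17ν²L/(gD³h_f)) = 1.30×10^-4
Q = -0.965·3.941×10^-4·ln(1.383×10^-4) = 0.003379 m³/s
Check: V = 1.38 m/s, Re = 1.50×10^5, f = 0.01669, h_f = 15.3 m ≈ 15.4 m ✓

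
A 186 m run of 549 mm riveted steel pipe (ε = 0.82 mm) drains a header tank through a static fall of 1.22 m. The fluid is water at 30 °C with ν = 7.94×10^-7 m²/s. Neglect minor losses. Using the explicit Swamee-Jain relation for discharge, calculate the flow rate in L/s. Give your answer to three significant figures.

Q ≈ 425 L/s

Swamee-Jain (Type II): Q = -0.965·√(gD⁵h_f/L)·ln[ε/(3.7D) + √(3.17ν²L/(gD³h_f))]
√(gD⁵h_f/L) = √(9.81·0.549⁵·1.22/186) = 0.05665
ε/(3.7D) = 4.04×10^-4; √(3.17ν²L/(gD³h_f)) = 1.37×10^-5
Q = -0.965·0.05665·ln(4.174×10^-4) = 0.4254 m³/s
Check: V = 1.80 m/s, Re = 1.24×10^6, f = 0.02196, h_f = 1.22 m ≈ 1.22 m ✓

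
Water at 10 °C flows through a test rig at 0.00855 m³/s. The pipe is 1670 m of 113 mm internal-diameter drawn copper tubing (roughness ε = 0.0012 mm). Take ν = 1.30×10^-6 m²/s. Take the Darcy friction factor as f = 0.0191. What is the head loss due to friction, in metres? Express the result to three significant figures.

V = 4Q/(πD²) = 4·0.00855/(π·0.113²) = 0.8525 m/s
h_f = f(L/D)V²/(2g) = 0.01910·(1670/0.113)·0.8525²/(2·9.81) = 10.46 m

h_f ≈ 10.5 m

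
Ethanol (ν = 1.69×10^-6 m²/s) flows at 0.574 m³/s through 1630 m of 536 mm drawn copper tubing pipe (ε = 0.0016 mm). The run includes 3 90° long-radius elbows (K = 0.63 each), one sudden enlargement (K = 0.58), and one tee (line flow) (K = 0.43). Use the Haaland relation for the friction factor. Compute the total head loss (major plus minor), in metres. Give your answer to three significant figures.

H_L ≈ 13.1 m

V = 4Q/(πD²) = 2.544 m/s; V²/2g = 0.3298 m
Re = 8.07×10^5, ε/D = 2.99×10^-6 → f = 0.01206 (Haaland)
Major: h_f = f(L/D)·V²/2g = 0.01206·3041·0.3298 = 12.09 m
Minor: ΣK = 2.90; h_m = ΣK·V²/2g = 0.9565 m
Total H_L = 12.09 + 0.9565 = 13.05 m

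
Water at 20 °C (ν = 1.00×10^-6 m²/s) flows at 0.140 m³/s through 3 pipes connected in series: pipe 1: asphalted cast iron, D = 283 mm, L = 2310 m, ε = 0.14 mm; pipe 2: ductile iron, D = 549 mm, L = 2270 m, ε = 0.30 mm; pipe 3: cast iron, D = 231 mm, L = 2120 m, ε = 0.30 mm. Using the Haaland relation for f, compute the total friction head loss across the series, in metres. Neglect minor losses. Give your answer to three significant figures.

H ≈ 148 m

Pipe 1: V = 2.226 m/s, Re = 6.30×10^5, ε/D = 4.95×10^-4, f = 0.01738, h_1 = f(L/D)V²/2g = 35.82 m
Pipe 2: V = 0.5914 m/s, Re = 3.25×10^5, ε/D = 5.46×10^-4, f = 0.01825, h_2 = f(L/D)V²/2g = 1.345 m
Pipe 3: V = 3.341 m/s, Re = 7.72×10^5, ε/D = 0.00130, f = 0.02127, h_3 = f(L/D)V²/2g = 111.0 m
Series → Q common, losses add: H = Σh = 148.2 m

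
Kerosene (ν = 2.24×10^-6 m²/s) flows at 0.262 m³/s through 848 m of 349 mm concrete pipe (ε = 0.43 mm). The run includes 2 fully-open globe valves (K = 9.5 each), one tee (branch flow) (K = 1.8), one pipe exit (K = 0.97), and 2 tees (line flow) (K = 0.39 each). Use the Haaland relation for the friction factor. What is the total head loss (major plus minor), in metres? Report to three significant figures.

H_L ≈ 28.4 m

V = 4Q/(πD²) = 2.739 m/s; V²/2g = 0.3823 m
Re = 4.27×10^5, ε/D = 0.00123 → f = 0.02124 (Haaland)
Major: h_f = f(L/D)·V²/2g = 0.02124·2430·0.3823 = 19.73 m
Minor: ΣK = 22.6; h_m = ΣK·V²/2g = 8.621 m
Total H_L = 19.73 + 8.621 = 28.35 m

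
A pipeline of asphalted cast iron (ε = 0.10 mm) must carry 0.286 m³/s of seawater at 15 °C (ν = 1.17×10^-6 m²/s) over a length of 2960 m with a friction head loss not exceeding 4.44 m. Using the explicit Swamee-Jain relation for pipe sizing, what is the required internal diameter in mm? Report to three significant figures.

Swamee-Jain (Type III): D = 0.66·[ε^1.25·(LQ²/(gh_f))^4.75 + ν·Q^9.4·(L/(gh_f))^5.2]^0.04
LQ²/(gh_f) = 5.559; L/(gh_f) = 67.96
Term 1 = ε^1.25·(…)^4.75 = 0.0346; Term 2 = ν·Q^9.4·(…)^5.2 = 0.0306
D = 0.66·(0.0346 + 0.0306)^0.04 = 0.5917 m = 592 mm
Check: V = 1.04 m/s, Re = 5.26×10^5, f = 0.01514, h_f = 4.18 m ≈ 4.44 m ✓

D ≈ 592 mm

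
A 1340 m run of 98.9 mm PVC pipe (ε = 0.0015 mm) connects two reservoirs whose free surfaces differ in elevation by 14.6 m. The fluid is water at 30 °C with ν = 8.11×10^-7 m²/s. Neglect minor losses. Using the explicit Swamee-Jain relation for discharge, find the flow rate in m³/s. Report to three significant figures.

Q ≈ 0.00857 m³/s

Swamee-Jain (Type II): Q = -0.965·√(gD⁵h_f/L)·ln[ε/(3.7D) + √(3.17ν²L/(gD³h_f))]
√(gD⁵h_f/L) = √(9.81·0.0989⁵·14.6/1340) = 0.001006
ε/(3.7D) = 4.10×10^-6; √(3.17ν²L/(gD³h_f)) = 1.42×10^-4
Q = -0.965·0.001006·ln(1.461×10^-4) = 0.008570 m³/s
Check: V = 1.12 m/s, Re = 1.36×10^5, f = 0.01688, h_f = 14.5 m ≈ 14.6 m ✓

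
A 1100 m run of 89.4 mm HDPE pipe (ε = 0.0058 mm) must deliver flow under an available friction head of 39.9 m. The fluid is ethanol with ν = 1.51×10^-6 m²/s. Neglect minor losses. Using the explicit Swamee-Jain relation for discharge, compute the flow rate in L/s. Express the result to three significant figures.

Q ≈ 11.8 L/s

Swamee-Jain (Type II): Q = -0.965·√(gD⁵h_f/L)·ln[ε/(3.7D) + √(3.17ν²L/(gD³h_f))]
√(gD⁵h_f/L) = √(9.81·0.0894⁵·39.9/1100) = 0.001426
ε/(3.7D) = 1.75×10^-5; √(3.17ν²L/(gD³h_f)) = 1.69×10^-4
Q = -0.965·0.001426·ln(1.861×10^-4) = 0.01182 m³/s
Check: V = 1.88 m/s, Re = 1.11×10^5, f = 0.01788, h_f = 39.7 m ≈ 39.9 m ✓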